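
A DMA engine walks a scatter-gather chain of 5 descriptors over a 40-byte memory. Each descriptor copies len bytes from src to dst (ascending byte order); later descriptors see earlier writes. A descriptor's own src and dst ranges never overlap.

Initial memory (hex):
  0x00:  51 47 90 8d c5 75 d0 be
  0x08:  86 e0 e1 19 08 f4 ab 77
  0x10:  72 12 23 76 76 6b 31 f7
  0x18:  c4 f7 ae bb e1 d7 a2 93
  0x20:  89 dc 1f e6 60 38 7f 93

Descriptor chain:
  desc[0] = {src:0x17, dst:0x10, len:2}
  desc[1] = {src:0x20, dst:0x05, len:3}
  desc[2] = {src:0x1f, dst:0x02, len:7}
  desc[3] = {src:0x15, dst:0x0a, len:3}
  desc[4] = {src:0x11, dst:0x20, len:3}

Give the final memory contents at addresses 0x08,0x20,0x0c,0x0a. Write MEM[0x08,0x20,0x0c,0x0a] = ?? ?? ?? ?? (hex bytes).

MEM[0x08,0x20,0x0c,0x0a] = 38 c4 f7 6b

[0] 0x17->0x10 len=2 : f7 c4
[1] 0x20->0x05 len=3 : 89 dc 1f
[2] 0x1f->0x02 len=7 : 93 89 dc 1f e6 60 38
[3] 0x15->0x0a len=3 : 6b 31 f7
[4] 0x11->0x20 len=3 : c4 23 76
query mem[0x08]=0x38, mem[0x20]=0xc4, mem[0x0c]=0xf7, mem[0x0a]=0x6b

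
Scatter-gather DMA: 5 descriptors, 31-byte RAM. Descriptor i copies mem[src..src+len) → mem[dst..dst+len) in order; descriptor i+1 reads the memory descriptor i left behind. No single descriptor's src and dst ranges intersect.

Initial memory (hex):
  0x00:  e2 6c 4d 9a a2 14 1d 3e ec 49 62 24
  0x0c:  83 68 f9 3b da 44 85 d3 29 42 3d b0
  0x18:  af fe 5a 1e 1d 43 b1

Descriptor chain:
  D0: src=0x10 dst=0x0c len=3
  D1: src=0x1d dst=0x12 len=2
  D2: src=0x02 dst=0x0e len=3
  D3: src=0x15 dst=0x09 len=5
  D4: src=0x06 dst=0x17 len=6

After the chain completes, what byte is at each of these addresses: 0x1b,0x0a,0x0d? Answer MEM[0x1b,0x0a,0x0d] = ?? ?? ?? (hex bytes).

#0 dst[0x0c+3] := {0xda,0x44,0x85}
#1 dst[0x12+2] := {0x43,0xb1}
#2 dst[0x0e+3] := {0x4d,0x9a,0xa2}
#3 dst[0x09+5] := {0x42,0x3d,0xb0,0xaf,0xfe}
#4 dst[0x17+6] := {0x1d,0x3e,0xec,0x42,0x3d,0xb0}
query mem[0x1b]=0x3d, mem[0x0a]=0x3d, mem[0x0d]=0xfe

MEM[0x1b,0x0a,0x0d] = 3d 3d fe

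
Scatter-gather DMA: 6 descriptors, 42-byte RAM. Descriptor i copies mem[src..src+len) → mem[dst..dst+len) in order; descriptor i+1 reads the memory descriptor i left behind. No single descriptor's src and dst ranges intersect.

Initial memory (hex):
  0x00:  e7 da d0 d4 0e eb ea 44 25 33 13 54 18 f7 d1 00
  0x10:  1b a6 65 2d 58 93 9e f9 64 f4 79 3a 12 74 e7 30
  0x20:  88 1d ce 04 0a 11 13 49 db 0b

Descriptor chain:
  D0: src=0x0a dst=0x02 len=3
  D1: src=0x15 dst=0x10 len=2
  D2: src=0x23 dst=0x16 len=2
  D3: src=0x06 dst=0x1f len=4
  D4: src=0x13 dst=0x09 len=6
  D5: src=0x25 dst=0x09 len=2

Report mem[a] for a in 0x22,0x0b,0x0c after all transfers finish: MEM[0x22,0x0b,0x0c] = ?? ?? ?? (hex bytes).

MEM[0x22,0x0b,0x0c] = 33 93 04

D0: mem[0x02..0x04] <- [13 54 18]
D1: mem[0x10..0x11] <- [93 9e]
D2: mem[0x16..0x17] <- [04 0a]
D3: mem[0x1f..0x22] <- [ea 44 25 33]
D4: mem[0x09..0x0e] <- [2d 58 93 04 0a 64]
D5: mem[0x09..0x0a] <- [11 13]
query mem[0x22]=0x33, mem[0x0b]=0x93, mem[0x0c]=0x04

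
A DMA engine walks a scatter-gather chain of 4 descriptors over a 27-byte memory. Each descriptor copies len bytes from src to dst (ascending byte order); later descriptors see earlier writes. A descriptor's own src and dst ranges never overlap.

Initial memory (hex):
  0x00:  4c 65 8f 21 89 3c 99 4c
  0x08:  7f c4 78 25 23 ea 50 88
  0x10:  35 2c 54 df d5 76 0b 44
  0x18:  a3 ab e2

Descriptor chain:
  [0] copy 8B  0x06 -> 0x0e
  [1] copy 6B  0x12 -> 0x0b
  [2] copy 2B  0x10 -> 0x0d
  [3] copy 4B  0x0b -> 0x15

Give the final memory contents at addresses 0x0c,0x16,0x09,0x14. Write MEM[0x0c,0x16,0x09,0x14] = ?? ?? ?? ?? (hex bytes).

[0] 0x06->0x0e len=8 : 99 4c 7f c4 78 25 23 ea
[1] 0x12->0x0b len=6 : 78 25 23 ea 0b 44
[2] 0x10->0x0d len=2 : 44 c4
[3] 0x0b->0x15 len=4 : 78 25 44 c4
query mem[0x0c]=0x25, mem[0x16]=0x25, mem[0x09]=0xc4, mem[0x14]=0x23

MEM[0x0c,0x16,0x09,0x14] = 25 25 c4 23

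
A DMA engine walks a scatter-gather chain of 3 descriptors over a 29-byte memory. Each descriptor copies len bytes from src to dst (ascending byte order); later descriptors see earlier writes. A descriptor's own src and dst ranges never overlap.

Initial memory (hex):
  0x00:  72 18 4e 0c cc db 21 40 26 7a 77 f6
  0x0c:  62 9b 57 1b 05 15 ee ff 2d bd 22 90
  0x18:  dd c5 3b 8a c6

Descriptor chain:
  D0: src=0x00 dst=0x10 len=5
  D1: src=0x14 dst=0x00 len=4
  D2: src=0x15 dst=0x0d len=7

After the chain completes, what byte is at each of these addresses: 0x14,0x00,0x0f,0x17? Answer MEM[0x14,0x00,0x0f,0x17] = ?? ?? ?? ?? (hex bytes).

#0 dst[0x10+5] := {0x72,0x18,0x4e,0x0c,0xcc}
#1 dst[0x00+4] := {0xcc,0xbd,0x22,0x90}
#2 dst[0x0d+7] := {0xbd,0x22,0x90,0xdd,0xc5,0x3b,0x8a}
query mem[0x14]=0xcc, mem[0x00]=0xcc, mem[0x0f]=0x90, mem[0x17]=0x90

MEM[0x14,0x00,0x0f,0x17] = cc cc 90 90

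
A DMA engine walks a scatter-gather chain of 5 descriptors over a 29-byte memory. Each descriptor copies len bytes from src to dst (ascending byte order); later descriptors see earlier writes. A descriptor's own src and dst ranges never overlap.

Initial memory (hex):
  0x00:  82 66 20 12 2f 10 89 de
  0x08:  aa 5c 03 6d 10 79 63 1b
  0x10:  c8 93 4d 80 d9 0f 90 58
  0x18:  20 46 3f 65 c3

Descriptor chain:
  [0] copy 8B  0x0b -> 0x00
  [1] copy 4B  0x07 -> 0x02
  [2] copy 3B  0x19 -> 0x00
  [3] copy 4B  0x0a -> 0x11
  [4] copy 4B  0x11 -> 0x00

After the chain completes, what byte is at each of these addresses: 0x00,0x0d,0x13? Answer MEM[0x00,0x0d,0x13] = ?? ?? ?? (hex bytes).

MEM[0x00,0x0d,0x13] = 03 79 10

  after D0: wrote 8B at 0x00 = 6d1079631bc8934d
  after D1: wrote 4B at 0x02 = 4daa5c03
  after D2: wrote 3B at 0x00 = 463f65
  after D3: wrote 4B at 0x11 = 036d1079
  after D4: wrote 4B at 0x00 = 036d1079
query mem[0x00]=0x03, mem[0x0d]=0x79, mem[0x13]=0x10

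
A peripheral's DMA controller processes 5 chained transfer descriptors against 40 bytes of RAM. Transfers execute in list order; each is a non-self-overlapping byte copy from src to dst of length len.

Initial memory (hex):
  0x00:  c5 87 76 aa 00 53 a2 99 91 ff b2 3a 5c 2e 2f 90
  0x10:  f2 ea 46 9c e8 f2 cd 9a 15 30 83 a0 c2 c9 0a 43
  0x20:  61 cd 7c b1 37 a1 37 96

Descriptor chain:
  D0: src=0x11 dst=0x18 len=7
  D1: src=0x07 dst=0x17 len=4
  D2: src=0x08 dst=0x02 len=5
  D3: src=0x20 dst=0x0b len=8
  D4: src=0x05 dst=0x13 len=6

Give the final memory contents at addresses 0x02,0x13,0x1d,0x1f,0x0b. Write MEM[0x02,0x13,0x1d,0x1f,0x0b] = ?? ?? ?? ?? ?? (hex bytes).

MEM[0x02,0x13,0x1d,0x1f,0x0b] = 91 3a cd 43 61

D0: mem[0x18..0x1e] <- [ea 46 9c e8 f2 cd 9a]
D1: mem[0x17..0x1a] <- [99 91 ff b2]
D2: mem[0x02..0x06] <- [91 ff b2 3a 5c]
D3: mem[0x0b..0x12] <- [61 cd 7c b1 37 a1 37 96]
D4: mem[0x13..0x18] <- [3a 5c 99 91 ff b2]
query mem[0x02]=0x91, mem[0x13]=0x3a, mem[0x1d]=0xcd, mem[0x1f]=0x43, mem[0x0b]=0x61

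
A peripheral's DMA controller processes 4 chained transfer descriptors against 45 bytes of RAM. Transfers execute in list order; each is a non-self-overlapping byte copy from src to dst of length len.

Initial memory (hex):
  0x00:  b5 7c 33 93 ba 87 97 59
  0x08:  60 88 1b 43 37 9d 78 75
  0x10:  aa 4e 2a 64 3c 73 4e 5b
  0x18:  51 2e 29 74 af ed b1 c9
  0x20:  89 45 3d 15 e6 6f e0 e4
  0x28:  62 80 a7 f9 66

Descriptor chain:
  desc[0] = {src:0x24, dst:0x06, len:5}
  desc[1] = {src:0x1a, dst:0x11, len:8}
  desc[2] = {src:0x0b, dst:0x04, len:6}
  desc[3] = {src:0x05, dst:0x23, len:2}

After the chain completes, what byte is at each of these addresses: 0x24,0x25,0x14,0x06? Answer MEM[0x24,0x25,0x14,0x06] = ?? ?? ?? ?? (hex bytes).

MEM[0x24,0x25,0x14,0x06] = 9d 6f ed 9d

D0: mem[0x06..0x0a] <- [e6 6f e0 e4 62]
D1: mem[0x11..0x18] <- [29 74 af ed b1 c9 89 45]
D2: mem[0x04..0x09] <- [43 37 9d 78 75 aa]
D3: mem[0x23..0x24] <- [37 9d]
query mem[0x24]=0x9d, mem[0x25]=0x6f, mem[0x14]=0xed, mem[0x06]=0x9d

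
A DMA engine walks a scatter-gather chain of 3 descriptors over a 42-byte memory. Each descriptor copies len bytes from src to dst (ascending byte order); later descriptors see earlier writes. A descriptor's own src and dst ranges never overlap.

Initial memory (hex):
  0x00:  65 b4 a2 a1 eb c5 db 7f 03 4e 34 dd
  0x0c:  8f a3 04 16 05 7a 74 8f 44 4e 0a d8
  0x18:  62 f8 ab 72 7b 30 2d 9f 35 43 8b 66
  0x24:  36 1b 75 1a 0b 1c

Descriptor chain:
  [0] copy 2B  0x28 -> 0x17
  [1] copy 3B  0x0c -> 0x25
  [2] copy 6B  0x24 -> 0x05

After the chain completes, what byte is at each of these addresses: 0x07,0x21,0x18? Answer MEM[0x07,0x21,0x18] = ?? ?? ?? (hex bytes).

D0: mem[0x17..0x18] <- [0b 1c]
D1: mem[0x25..0x27] <- [8f a3 04]
D2: mem[0x05..0x0a] <- [36 8f a3 04 0b 1c]
query mem[0x07]=0xa3, mem[0x21]=0x43, mem[0x18]=0x1c

MEM[0x07,0x21,0x18] = a3 43 1c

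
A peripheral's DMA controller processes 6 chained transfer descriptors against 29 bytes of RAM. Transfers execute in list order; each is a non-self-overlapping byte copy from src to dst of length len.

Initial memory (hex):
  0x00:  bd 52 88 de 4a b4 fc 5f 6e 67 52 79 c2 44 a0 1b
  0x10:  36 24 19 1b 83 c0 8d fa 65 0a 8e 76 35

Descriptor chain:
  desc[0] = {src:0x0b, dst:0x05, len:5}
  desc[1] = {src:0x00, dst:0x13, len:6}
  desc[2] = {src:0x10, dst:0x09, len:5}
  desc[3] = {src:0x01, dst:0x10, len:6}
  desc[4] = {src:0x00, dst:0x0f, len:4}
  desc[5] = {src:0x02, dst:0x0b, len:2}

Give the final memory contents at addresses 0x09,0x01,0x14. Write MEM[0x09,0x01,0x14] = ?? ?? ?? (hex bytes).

MEM[0x09,0x01,0x14] = 36 52 79

D0: mem[0x05..0x09] <- [79 c2 44 a0 1b]
D1: mem[0x13..0x18] <- [bd 52 88 de 4a 79]
D2: mem[0x09..0x0d] <- [36 24 19 bd 52]
D3: mem[0x10..0x15] <- [52 88 de 4a 79 c2]
D4: mem[0x0f..0x12] <- [bd 52 88 de]
D5: mem[0x0b..0x0c] <- [88 de]
query mem[0x09]=0x36, mem[0x01]=0x52, mem[0x14]=0x79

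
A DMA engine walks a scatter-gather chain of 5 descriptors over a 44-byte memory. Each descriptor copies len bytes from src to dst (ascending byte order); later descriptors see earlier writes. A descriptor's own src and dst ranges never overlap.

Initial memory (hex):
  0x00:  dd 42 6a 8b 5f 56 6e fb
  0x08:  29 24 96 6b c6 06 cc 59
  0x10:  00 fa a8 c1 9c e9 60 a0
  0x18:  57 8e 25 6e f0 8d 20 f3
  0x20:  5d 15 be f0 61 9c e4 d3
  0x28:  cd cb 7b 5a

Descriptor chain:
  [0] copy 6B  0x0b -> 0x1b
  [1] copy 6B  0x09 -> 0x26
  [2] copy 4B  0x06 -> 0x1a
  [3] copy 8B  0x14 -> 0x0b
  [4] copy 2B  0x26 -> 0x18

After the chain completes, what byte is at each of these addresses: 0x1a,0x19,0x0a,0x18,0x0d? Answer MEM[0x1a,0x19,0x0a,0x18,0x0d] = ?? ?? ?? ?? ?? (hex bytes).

#0 dst[0x1b+6] := {0x6b,0xc6,0x06,0xcc,0x59,0x00}
#1 dst[0x26+6] := {0x24,0x96,0x6b,0xc6,0x06,0xcc}
#2 dst[0x1a+4] := {0x6e,0xfb,0x29,0x24}
#3 dst[0x0b+8] := {0x9c,0xe9,0x60,0xa0,0x57,0x8e,0x6e,0xfb}
#4 dst[0x18+2] := {0x24,0x96}
query mem[0x1a]=0x6e, mem[0x19]=0x96, mem[0x0a]=0x96, mem[0x18]=0x24, mem[0x0d]=0x60

MEM[0x1a,0x19,0x0a,0x18,0x0d] = 6e 96 96 24 60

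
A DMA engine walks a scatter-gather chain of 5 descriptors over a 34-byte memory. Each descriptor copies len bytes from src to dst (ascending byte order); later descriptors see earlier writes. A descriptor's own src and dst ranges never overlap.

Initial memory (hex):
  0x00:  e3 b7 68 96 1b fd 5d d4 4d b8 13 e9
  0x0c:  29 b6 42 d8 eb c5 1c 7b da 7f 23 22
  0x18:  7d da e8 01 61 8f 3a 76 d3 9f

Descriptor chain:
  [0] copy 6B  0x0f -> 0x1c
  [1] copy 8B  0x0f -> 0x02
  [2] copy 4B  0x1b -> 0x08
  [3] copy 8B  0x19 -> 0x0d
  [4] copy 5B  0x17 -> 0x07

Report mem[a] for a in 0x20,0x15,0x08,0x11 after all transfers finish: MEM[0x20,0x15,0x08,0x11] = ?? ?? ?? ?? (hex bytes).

D0: mem[0x1c..0x21] <- [d8 eb c5 1c 7b da]
D1: mem[0x02..0x09] <- [d8 eb c5 1c 7b da 7f 23]
D2: mem[0x08..0x0b] <- [01 d8 eb c5]
D3: mem[0x0d..0x14] <- [da e8 01 d8 eb c5 1c 7b]
D4: mem[0x07..0x0b] <- [22 7d da e8 01]
query mem[0x20]=0x7b, mem[0x15]=0x7f, mem[0x08]=0x7d, mem[0x11]=0xeb

MEM[0x20,0x15,0x08,0x11] = 7b 7f 7d eb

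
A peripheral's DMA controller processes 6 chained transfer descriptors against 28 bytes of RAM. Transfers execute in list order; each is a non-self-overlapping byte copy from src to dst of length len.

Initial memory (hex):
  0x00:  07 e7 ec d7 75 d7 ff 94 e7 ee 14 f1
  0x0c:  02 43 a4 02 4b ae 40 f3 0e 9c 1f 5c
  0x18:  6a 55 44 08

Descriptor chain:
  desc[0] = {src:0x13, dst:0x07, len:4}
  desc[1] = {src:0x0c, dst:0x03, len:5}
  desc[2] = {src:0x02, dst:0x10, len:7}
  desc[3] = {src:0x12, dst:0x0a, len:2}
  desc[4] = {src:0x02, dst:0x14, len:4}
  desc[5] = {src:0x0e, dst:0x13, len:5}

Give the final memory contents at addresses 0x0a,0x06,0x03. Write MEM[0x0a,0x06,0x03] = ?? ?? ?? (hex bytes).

MEM[0x0a,0x06,0x03] = 43 02 02

[0] 0x13->0x07 len=4 : f3 0e 9c 1f
[1] 0x0c->0x03 len=5 : 02 43 a4 02 4b
[2] 0x02->0x10 len=7 : ec 02 43 a4 02 4b 0e
[3] 0x12->0x0a len=2 : 43 a4
[4] 0x02->0x14 len=4 : ec 02 43 a4
[5] 0x0e->0x13 len=5 : a4 02 ec 02 43
query mem[0x0a]=0x43, mem[0x06]=0x02, mem[0x03]=0x02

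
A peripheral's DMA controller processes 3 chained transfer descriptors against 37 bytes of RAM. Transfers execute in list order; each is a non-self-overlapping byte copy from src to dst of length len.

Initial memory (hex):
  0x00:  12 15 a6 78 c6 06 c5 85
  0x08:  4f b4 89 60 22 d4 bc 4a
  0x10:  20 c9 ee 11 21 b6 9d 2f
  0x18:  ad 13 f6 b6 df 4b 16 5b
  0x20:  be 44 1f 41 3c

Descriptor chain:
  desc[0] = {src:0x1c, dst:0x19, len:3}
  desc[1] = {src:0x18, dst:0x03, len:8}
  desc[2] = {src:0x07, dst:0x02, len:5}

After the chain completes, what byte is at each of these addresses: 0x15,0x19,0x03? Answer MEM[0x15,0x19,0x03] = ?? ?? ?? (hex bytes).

[0] 0x1c->0x19 len=3 : df 4b 16
[1] 0x18->0x03 len=8 : ad df 4b 16 df 4b 16 5b
[2] 0x07->0x02 len=5 : df 4b 16 5b 60
query mem[0x15]=0xb6, mem[0x19]=0xdf, mem[0x03]=0x4b

MEM[0x15,0x19,0x03] = b6 df 4b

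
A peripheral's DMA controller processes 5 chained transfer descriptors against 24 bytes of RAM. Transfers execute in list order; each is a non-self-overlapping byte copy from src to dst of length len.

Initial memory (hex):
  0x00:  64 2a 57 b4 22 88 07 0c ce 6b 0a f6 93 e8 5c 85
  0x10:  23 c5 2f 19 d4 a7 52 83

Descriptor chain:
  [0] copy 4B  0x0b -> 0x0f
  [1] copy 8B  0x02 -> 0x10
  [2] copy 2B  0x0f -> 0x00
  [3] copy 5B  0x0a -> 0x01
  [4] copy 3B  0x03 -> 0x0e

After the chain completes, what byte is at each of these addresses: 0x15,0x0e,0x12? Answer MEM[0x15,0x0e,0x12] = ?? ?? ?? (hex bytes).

MEM[0x15,0x0e,0x12] = 0c 93 22

D0: mem[0x0f..0x12] <- [f6 93 e8 5c]
D1: mem[0x10..0x17] <- [57 b4 22 88 07 0c ce 6b]
D2: mem[0x00..0x01] <- [f6 57]
D3: mem[0x01..0x05] <- [0a f6 93 e8 5c]
D4: mem[0x0e..0x10] <- [93 e8 5c]
query mem[0x15]=0x0c, mem[0x0e]=0x93, mem[0x12]=0x22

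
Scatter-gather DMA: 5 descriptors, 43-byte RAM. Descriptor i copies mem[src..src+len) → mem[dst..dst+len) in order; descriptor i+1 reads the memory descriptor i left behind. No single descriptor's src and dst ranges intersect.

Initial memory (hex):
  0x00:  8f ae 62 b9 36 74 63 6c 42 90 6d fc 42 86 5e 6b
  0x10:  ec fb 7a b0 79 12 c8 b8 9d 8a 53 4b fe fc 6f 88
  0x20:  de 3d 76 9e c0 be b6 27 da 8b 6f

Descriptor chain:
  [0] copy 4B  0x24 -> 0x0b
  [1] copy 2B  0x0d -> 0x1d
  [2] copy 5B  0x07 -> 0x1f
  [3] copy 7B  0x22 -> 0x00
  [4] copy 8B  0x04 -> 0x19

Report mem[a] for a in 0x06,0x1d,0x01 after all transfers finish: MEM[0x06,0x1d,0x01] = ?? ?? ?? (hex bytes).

  after D0: wrote 4B at 0x0b = c0beb627
  after D1: wrote 2B at 0x1d = b627
  after D2: wrote 5B at 0x1f = 6c42906dc0
  after D3: wrote 7B at 0x00 = 6dc0c0beb627da
  after D4: wrote 8B at 0x19 = b627da6c42906dc0
query mem[0x06]=0xda, mem[0x1d]=0x42, mem[0x01]=0xc0

MEM[0x06,0x1d,0x01] = da 42 c0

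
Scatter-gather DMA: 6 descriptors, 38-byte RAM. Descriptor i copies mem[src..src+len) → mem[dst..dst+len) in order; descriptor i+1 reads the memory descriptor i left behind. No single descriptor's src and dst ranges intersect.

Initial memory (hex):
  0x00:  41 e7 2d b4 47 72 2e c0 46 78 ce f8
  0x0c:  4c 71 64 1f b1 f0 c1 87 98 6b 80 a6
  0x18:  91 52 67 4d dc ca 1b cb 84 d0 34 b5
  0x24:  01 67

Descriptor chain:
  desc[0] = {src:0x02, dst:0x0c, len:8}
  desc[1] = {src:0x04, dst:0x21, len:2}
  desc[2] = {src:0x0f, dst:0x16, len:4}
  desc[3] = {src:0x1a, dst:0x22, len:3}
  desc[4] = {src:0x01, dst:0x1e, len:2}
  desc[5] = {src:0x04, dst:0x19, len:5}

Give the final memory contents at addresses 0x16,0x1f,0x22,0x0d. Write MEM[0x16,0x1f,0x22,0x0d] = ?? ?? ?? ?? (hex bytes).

MEM[0x16,0x1f,0x22,0x0d] = 72 2d 67 b4

D0: mem[0x0c..0x13] <- [2d b4 47 72 2e c0 46 78]
D1: mem[0x21..0x22] <- [47 72]
D2: mem[0x16..0x19] <- [72 2e c0 46]
D3: mem[0x22..0x24] <- [67 4d dc]
D4: mem[0x1e..0x1f] <- [e7 2d]
D5: mem[0x19..0x1d] <- [47 72 2e c0 46]
query mem[0x16]=0x72, mem[0x1f]=0x2d, mem[0x22]=0x67, mem[0x0d]=0xb4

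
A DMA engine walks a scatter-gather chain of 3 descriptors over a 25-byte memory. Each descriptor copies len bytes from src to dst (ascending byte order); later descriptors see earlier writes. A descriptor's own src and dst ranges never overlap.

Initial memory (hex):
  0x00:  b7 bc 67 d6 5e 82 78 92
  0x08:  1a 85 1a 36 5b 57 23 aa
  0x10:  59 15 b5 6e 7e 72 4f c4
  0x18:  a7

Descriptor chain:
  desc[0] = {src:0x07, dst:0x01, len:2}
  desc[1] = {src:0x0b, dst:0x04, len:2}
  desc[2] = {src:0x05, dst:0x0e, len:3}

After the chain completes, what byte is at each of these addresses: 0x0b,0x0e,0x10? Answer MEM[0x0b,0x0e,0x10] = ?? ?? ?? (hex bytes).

MEM[0x0b,0x0e,0x10] = 36 5b 92

D0: mem[0x01..0x02] <- [92 1a]
D1: mem[0x04..0x05] <- [36 5b]
D2: mem[0x0e..0x10] <- [5b 78 92]
query mem[0x0b]=0x36, mem[0x0e]=0x5b, mem[0x10]=0x92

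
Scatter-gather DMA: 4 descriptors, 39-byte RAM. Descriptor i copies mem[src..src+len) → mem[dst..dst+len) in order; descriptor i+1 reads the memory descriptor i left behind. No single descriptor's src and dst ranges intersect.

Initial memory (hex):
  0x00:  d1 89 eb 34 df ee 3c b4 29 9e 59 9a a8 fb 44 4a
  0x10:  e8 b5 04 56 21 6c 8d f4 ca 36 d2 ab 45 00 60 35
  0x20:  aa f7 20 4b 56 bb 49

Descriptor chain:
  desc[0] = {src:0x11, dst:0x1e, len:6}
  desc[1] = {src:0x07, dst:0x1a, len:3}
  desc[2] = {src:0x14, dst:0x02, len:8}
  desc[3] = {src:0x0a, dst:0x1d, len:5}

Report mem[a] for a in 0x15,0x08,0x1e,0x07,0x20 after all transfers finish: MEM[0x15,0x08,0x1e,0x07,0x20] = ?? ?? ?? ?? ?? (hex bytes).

MEM[0x15,0x08,0x1e,0x07,0x20] = 6c b4 9a 36 fb

[0] 0x11->0x1e len=6 : b5 04 56 21 6c 8d
[1] 0x07->0x1a len=3 : b4 29 9e
[2] 0x14->0x02 len=8 : 21 6c 8d f4 ca 36 b4 29
[3] 0x0a->0x1d len=5 : 59 9a a8 fb 44
query mem[0x15]=0x6c, mem[0x08]=0xb4, mem[0x1e]=0x9a, mem[0x07]=0x36, mem[0x20]=0xfb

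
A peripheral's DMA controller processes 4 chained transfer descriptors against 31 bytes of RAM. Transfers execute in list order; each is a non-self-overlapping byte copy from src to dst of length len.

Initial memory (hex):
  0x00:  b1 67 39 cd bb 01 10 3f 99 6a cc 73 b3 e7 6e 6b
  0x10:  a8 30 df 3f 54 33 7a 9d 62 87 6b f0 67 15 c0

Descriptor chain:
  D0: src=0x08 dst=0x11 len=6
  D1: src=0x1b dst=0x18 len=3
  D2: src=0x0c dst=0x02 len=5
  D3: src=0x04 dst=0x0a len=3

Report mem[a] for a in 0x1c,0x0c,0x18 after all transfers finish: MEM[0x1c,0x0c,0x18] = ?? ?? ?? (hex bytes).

  after D0: wrote 6B at 0x11 = 996acc73b3e7
  after D1: wrote 3B at 0x18 = f06715
  after D2: wrote 5B at 0x02 = b3e76e6ba8
  after D3: wrote 3B at 0x0a = 6e6ba8
query mem[0x1c]=0x67, mem[0x0c]=0xa8, mem[0x18]=0xf0

MEM[0x1c,0x0c,0x18] = 67 a8 f0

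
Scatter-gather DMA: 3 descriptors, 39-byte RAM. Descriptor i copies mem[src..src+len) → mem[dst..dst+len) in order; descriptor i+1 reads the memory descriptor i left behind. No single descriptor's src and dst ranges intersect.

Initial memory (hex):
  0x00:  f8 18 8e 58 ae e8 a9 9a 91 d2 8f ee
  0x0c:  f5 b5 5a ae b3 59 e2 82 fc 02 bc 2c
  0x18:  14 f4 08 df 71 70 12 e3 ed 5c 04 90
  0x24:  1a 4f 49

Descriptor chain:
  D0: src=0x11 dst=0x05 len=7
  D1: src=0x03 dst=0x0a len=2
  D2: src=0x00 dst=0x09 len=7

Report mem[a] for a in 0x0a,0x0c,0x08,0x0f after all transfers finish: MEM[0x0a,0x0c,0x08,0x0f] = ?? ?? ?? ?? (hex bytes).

MEM[0x0a,0x0c,0x08,0x0f] = 18 58 fc e2

D0: mem[0x05..0x0b] <- [59 e2 82 fc 02 bc 2c]
D1: mem[0x0a..0x0b] <- [58 ae]
D2: mem[0x09..0x0f] <- [f8 18 8e 58 ae 59 e2]
query mem[0x0a]=0x18, mem[0x0c]=0x58, mem[0x08]=0xfc, mem[0x0f]=0xe2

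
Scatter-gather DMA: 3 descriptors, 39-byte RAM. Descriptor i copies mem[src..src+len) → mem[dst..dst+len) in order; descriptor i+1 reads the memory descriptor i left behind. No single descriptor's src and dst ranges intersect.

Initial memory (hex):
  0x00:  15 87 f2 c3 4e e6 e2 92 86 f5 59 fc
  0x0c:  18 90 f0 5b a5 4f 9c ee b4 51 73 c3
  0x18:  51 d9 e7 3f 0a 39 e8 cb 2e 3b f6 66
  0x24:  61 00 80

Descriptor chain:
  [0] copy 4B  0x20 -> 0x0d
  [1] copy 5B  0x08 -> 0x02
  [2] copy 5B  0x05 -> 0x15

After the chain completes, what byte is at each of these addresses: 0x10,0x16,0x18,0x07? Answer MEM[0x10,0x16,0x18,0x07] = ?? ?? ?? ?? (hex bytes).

MEM[0x10,0x16,0x18,0x07] = 66 18 86 92

[0] 0x20->0x0d len=4 : 2e 3b f6 66
[1] 0x08->0x02 len=5 : 86 f5 59 fc 18
[2] 0x05->0x15 len=5 : fc 18 92 86 f5
query mem[0x10]=0x66, mem[0x16]=0x18, mem[0x18]=0x86, mem[0x07]=0x92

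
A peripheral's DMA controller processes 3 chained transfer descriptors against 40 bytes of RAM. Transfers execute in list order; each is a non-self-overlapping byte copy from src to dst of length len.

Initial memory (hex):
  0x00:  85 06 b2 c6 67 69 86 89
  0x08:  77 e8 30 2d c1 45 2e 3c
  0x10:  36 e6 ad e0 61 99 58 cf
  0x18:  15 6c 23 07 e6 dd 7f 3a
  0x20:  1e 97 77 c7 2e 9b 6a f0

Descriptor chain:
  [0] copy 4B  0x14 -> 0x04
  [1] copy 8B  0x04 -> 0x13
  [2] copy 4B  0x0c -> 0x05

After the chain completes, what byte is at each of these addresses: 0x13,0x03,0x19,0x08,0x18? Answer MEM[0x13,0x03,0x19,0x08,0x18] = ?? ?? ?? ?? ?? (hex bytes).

  after D0: wrote 4B at 0x04 = 619958cf
  after D1: wrote 8B at 0x13 = 619958cf77e8302d
  after D2: wrote 4B at 0x05 = c1452e3c
query mem[0x13]=0x61, mem[0x03]=0xc6, mem[0x19]=0x30, mem[0x08]=0x3c, mem[0x18]=0xe8

MEM[0x13,0x03,0x19,0x08,0x18] = 61 c6 30 3c e8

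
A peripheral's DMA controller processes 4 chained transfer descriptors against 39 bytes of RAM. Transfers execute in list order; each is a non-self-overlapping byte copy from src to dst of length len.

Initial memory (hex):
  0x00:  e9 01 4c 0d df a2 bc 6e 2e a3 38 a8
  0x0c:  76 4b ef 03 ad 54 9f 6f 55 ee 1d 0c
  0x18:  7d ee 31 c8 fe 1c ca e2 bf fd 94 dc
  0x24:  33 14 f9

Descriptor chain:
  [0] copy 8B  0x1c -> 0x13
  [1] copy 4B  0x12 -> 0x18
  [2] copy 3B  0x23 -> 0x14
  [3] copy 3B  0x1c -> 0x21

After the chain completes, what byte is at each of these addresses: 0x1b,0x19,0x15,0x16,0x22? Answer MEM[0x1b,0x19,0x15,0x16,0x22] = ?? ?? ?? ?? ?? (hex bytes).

MEM[0x1b,0x19,0x15,0x16,0x22] = ca fe 33 14 1c

[0] 0x1c->0x13 len=8 : fe 1c ca e2 bf fd 94 dc
[1] 0x12->0x18 len=4 : 9f fe 1c ca
[2] 0x23->0x14 len=3 : dc 33 14
[3] 0x1c->0x21 len=3 : fe 1c ca
query mem[0x1b]=0xca, mem[0x19]=0xfe, mem[0x15]=0x33, mem[0x16]=0x14, mem[0x22]=0x1c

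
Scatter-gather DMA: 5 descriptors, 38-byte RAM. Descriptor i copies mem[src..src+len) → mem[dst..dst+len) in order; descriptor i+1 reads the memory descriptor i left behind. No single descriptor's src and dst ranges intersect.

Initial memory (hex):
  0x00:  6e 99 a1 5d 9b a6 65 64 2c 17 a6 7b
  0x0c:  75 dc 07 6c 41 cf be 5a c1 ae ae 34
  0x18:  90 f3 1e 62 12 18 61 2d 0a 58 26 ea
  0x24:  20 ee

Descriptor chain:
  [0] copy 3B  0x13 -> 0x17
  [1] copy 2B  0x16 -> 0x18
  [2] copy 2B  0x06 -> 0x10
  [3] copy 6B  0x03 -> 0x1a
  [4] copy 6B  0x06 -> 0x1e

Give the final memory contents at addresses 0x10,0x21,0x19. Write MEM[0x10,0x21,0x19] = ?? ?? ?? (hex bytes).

MEM[0x10,0x21,0x19] = 65 17 5a

#0 dst[0x17+3] := {0x5a,0xc1,0xae}
#1 dst[0x18+2] := {0xae,0x5a}
#2 dst[0x10+2] := {0x65,0x64}
#3 dst[0x1a+6] := {0x5d,0x9b,0xa6,0x65,0x64,0x2c}
#4 dst[0x1e+6] := {0x65,0x64,0x2c,0x17,0xa6,0x7b}
query mem[0x10]=0x65, mem[0x21]=0x17, mem[0x19]=0x5a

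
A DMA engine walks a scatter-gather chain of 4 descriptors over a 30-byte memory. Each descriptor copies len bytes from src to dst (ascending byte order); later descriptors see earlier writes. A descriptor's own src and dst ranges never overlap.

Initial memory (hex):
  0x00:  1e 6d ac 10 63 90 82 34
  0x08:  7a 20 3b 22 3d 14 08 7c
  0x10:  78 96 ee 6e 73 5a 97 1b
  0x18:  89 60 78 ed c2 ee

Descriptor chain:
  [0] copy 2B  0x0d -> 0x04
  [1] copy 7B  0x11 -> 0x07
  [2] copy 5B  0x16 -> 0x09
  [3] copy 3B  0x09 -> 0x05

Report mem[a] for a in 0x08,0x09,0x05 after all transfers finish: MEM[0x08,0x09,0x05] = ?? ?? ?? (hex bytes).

  after D0: wrote 2B at 0x04 = 1408
  after D1: wrote 7B at 0x07 = 96ee6e735a971b
  after D2: wrote 5B at 0x09 = 971b896078
  after D3: wrote 3B at 0x05 = 971b89
query mem[0x08]=0xee, mem[0x09]=0x97, mem[0x05]=0x97

MEM[0x08,0x09,0x05] = ee 97 97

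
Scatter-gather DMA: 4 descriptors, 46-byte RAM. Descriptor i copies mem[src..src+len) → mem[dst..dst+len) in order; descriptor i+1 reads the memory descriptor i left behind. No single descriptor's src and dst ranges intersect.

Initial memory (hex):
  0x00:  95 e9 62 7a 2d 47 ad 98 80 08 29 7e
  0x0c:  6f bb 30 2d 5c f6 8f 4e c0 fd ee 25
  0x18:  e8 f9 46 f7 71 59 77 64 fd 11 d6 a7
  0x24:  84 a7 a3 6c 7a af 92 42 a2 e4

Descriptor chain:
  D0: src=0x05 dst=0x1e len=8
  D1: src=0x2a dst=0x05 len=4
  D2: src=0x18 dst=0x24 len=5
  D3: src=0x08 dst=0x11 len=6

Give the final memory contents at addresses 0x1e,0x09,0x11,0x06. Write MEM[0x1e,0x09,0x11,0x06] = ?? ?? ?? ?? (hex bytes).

#0 dst[0x1e+8] := {0x47,0xad,0x98,0x80,0x08,0x29,0x7e,0x6f}
#1 dst[0x05+4] := {0x92,0x42,0xa2,0xe4}
#2 dst[0x24+5] := {0xe8,0xf9,0x46,0xf7,0x71}
#3 dst[0x11+6] := {0xe4,0x08,0x29,0x7e,0x6f,0xbb}
query mem[0x1e]=0x47, mem[0x09]=0x08, mem[0x11]=0xe4, mem[0x06]=0x42

MEM[0x1e,0x09,0x11,0x06] = 47 08 e4 42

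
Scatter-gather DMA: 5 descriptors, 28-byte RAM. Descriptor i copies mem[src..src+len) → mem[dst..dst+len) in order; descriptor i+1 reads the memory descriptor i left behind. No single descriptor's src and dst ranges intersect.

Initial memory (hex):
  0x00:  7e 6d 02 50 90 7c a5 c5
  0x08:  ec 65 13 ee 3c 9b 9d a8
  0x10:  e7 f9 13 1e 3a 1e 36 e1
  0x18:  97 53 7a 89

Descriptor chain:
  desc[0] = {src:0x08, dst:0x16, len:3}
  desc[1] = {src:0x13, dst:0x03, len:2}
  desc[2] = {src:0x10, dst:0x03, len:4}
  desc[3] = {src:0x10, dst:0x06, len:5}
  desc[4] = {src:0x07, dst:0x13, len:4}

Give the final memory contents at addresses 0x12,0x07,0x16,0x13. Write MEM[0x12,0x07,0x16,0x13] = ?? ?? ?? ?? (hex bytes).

  after D0: wrote 3B at 0x16 = ec6513
  after D1: wrote 2B at 0x03 = 1e3a
  after D2: wrote 4B at 0x03 = e7f9131e
  after D3: wrote 5B at 0x06 = e7f9131e3a
  after D4: wrote 4B at 0x13 = f9131e3a
query mem[0x12]=0x13, mem[0x07]=0xf9, mem[0x16]=0x3a, mem[0x13]=0xf9

MEM[0x12,0x07,0x16,0x13] = 13 f9 3a f9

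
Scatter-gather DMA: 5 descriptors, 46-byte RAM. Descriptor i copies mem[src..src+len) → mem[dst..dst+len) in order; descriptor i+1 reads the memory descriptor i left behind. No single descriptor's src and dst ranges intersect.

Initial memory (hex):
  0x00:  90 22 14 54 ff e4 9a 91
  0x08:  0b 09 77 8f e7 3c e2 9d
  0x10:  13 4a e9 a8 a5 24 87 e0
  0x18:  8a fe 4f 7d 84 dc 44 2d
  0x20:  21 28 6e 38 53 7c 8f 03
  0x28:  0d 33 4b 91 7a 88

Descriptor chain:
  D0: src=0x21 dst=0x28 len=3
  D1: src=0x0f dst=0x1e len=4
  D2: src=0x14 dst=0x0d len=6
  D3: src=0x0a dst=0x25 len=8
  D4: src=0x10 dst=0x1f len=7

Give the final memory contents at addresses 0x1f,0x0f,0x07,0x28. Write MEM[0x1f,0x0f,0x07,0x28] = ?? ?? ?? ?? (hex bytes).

MEM[0x1f,0x0f,0x07,0x28] = e0 87 91 a5

  after D0: wrote 3B at 0x28 = 286e38
  after D1: wrote 4B at 0x1e = 9d134ae9
  after D2: wrote 6B at 0x0d = a52487e08afe
  after D3: wrote 8B at 0x25 = 778fe7a52487e08a
  after D4: wrote 7B at 0x1f = e08afea8a52487
query mem[0x1f]=0xe0, mem[0x0f]=0x87, mem[0x07]=0x91, mem[0x28]=0xa5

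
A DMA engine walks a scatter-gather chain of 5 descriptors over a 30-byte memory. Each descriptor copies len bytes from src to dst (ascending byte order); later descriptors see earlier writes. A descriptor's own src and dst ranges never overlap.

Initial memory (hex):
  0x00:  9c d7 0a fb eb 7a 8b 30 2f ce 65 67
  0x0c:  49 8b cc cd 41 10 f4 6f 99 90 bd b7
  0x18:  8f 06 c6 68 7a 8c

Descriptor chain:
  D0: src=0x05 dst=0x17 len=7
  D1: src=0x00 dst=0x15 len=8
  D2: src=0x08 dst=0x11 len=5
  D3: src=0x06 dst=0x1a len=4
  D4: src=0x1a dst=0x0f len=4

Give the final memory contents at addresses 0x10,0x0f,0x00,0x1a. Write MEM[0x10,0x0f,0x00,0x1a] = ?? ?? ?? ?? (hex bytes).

  after D0: wrote 7B at 0x17 = 7a8b302fce6567
  after D1: wrote 8B at 0x15 = 9cd70afbeb7a8b30
  after D2: wrote 5B at 0x11 = 2fce656749
  after D3: wrote 4B at 0x1a = 8b302fce
  after D4: wrote 4B at 0x0f = 8b302fce
query mem[0x10]=0x30, mem[0x0f]=0x8b, mem[0x00]=0x9c, mem[0x1a]=0x8b

MEM[0x10,0x0f,0x00,0x1a] = 30 8b 9c 8b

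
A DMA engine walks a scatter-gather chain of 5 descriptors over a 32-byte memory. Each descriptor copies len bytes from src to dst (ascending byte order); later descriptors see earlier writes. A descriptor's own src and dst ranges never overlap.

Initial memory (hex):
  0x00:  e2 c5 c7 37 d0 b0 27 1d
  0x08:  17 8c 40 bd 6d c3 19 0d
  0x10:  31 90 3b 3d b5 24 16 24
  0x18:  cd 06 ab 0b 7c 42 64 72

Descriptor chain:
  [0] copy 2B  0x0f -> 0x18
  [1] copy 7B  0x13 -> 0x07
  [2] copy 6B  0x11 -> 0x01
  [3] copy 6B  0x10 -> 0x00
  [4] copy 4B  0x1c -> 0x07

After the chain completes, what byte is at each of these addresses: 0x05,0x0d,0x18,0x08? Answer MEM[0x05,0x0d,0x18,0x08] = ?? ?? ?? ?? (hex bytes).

MEM[0x05,0x0d,0x18,0x08] = 24 31 0d 42

D0: mem[0x18..0x19] <- [0d 31]
D1: mem[0x07..0x0d] <- [3d b5 24 16 24 0d 31]
D2: mem[0x01..0x06] <- [90 3b 3d b5 24 16]
D3: mem[0x00..0x05] <- [31 90 3b 3d b5 24]
D4: mem[0x07..0x0a] <- [7c 42 64 72]
query mem[0x05]=0x24, mem[0x0d]=0x31, mem[0x18]=0x0d, mem[0x08]=0x42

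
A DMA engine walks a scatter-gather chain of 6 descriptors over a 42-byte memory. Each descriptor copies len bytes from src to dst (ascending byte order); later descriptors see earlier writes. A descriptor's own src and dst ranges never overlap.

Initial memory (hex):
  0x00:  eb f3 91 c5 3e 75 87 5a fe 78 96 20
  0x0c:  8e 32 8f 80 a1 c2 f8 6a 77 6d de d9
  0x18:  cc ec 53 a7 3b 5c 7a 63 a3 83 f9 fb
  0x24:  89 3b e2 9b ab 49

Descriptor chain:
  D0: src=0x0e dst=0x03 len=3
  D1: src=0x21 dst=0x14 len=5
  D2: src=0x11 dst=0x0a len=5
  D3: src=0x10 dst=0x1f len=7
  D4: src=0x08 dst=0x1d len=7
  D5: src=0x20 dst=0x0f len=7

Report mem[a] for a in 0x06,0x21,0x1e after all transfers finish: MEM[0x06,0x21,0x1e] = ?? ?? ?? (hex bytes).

[0] 0x0e->0x03 len=3 : 8f 80 a1
[1] 0x21->0x14 len=5 : 83 f9 fb 89 3b
[2] 0x11->0x0a len=5 : c2 f8 6a 83 f9
[3] 0x10->0x1f len=7 : a1 c2 f8 6a 83 f9 fb
[4] 0x08->0x1d len=7 : fe 78 c2 f8 6a 83 f9
[5] 0x20->0x0f len=7 : f8 6a 83 f9 f9 fb e2
query mem[0x06]=0x87, mem[0x21]=0x6a, mem[0x1e]=0x78

MEM[0x06,0x21,0x1e] = 87 6a 78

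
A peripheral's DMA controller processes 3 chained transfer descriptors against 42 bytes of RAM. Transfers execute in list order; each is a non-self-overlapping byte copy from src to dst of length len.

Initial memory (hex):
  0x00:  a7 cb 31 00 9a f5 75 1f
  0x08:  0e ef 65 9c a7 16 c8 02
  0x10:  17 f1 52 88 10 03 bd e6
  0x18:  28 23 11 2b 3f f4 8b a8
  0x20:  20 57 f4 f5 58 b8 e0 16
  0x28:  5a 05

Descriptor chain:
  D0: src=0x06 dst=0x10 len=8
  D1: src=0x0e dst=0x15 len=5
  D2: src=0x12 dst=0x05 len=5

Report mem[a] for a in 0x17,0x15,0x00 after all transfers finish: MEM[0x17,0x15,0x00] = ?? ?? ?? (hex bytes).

MEM[0x17,0x15,0x00] = 75 c8 a7

[0] 0x06->0x10 len=8 : 75 1f 0e ef 65 9c a7 16
[1] 0x0e->0x15 len=5 : c8 02 75 1f 0e
[2] 0x12->0x05 len=5 : 0e ef 65 c8 02
query mem[0x17]=0x75, mem[0x15]=0xc8, mem[0x00]=0xa7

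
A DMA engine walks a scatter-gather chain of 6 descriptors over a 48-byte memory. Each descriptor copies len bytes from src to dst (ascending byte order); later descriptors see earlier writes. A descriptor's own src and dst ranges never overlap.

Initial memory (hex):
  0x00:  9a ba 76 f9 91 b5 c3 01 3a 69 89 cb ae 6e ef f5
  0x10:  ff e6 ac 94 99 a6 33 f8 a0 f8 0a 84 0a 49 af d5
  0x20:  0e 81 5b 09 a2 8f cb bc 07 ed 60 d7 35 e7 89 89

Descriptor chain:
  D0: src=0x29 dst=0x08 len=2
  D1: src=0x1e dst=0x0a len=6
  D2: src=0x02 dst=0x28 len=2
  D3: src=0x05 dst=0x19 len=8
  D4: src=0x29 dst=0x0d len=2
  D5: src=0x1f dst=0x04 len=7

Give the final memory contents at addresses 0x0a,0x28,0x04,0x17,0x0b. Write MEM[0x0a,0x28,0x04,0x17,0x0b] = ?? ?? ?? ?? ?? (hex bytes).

MEM[0x0a,0x28,0x04,0x17,0x0b] = 8f 76 d5 f8 d5

D0: mem[0x08..0x09] <- [ed 60]
D1: mem[0x0a..0x0f] <- [af d5 0e 81 5b 09]
D2: mem[0x28..0x29] <- [76 f9]
D3: mem[0x19..0x20] <- [b5 c3 01 ed 60 af d5 0e]
D4: mem[0x0d..0x0e] <- [f9 60]
D5: mem[0x04..0x0a] <- [d5 0e 81 5b 09 a2 8f]
query mem[0x0a]=0x8f, mem[0x28]=0x76, mem[0x04]=0xd5, mem[0x17]=0xf8, mem[0x0b]=0xd5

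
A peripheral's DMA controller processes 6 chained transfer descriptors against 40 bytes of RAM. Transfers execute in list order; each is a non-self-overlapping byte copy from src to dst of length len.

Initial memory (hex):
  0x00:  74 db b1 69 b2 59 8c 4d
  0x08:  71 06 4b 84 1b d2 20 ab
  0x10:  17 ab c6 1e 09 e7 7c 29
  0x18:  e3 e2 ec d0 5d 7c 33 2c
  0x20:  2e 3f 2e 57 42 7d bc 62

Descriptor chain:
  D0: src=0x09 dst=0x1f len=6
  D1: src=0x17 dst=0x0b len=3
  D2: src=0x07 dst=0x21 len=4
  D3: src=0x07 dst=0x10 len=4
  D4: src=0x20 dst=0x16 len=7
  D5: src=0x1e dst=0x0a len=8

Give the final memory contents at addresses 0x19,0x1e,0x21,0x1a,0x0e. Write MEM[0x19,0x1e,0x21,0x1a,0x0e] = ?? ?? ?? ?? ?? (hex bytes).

MEM[0x19,0x1e,0x21,0x1a,0x0e] = 06 33 4d 4b 71

[0] 0x09->0x1f len=6 : 06 4b 84 1b d2 20
[1] 0x17->0x0b len=3 : 29 e3 e2
[2] 0x07->0x21 len=4 : 4d 71 06 4b
[3] 0x07->0x10 len=4 : 4d 71 06 4b
[4] 0x20->0x16 len=7 : 4b 4d 71 06 4b 7d bc
[5] 0x1e->0x0a len=8 : 33 06 4b 4d 71 06 4b 7d
query mem[0x19]=0x06, mem[0x1e]=0x33, mem[0x21]=0x4d, mem[0x1a]=0x4b, mem[0x0e]=0x71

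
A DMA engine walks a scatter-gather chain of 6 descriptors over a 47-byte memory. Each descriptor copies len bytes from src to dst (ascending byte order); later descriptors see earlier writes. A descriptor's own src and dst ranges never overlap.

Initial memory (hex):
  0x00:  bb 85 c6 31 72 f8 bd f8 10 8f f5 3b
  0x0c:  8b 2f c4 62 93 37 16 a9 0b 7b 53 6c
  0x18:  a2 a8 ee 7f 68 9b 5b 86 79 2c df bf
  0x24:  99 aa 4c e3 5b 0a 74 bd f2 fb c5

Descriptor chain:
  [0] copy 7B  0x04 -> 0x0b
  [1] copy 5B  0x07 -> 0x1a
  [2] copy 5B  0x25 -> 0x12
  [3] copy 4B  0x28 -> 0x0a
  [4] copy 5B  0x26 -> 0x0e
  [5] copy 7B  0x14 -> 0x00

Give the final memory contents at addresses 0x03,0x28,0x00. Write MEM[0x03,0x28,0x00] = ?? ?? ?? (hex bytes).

[0] 0x04->0x0b len=7 : 72 f8 bd f8 10 8f f5
[1] 0x07->0x1a len=5 : f8 10 8f f5 72
[2] 0x25->0x12 len=5 : aa 4c e3 5b 0a
[3] 0x28->0x0a len=4 : 5b 0a 74 bd
[4] 0x26->0x0e len=5 : 4c e3 5b 0a 74
[5] 0x14->0x00 len=7 : e3 5b 0a 6c a2 a8 f8
query mem[0x03]=0x6c, mem[0x28]=0x5b, mem[0x00]=0xe3

MEM[0x03,0x28,0x00] = 6c 5b e3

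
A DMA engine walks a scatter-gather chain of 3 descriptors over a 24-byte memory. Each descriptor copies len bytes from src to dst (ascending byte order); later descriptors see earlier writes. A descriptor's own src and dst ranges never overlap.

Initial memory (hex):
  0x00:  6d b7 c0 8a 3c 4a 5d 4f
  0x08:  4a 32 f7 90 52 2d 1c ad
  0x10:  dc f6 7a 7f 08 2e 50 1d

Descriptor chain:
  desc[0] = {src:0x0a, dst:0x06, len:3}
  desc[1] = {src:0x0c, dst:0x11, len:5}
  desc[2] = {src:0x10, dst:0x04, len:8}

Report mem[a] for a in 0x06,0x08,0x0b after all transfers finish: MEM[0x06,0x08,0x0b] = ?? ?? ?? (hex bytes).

MEM[0x06,0x08,0x0b] = 2d ad 1d

D0: mem[0x06..0x08] <- [f7 90 52]
D1: mem[0x11..0x15] <- [52 2d 1c ad dc]
D2: mem[0x04..0x0b] <- [dc 52 2d 1c ad dc 50 1d]
query mem[0x06]=0x2d, mem[0x08]=0xad, mem[0x0b]=0x1d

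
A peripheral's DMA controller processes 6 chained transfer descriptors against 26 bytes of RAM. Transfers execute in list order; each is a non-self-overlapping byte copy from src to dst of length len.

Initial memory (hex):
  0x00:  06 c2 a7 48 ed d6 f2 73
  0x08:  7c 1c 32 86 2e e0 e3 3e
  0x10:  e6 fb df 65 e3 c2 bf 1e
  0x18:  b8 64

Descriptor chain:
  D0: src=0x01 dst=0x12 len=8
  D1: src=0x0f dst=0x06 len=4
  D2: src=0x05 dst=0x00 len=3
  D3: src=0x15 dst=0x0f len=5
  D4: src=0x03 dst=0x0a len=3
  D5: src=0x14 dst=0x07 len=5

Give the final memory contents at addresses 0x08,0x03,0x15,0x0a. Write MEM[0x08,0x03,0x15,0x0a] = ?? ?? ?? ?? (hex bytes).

MEM[0x08,0x03,0x15,0x0a] = ed 48 ed f2

#0 dst[0x12+8] := {0xc2,0xa7,0x48,0xed,0xd6,0xf2,0x73,0x7c}
#1 dst[0x06+4] := {0x3e,0xe6,0xfb,0xc2}
#2 dst[0x00+3] := {0xd6,0x3e,0xe6}
#3 dst[0x0f+5] := {0xed,0xd6,0xf2,0x73,0x7c}
#4 dst[0x0a+3] := {0x48,0xed,0xd6}
#5 dst[0x07+5] := {0x48,0xed,0xd6,0xf2,0x73}
query mem[0x08]=0xed, mem[0x03]=0x48, mem[0x15]=0xed, mem[0x0a]=0xf2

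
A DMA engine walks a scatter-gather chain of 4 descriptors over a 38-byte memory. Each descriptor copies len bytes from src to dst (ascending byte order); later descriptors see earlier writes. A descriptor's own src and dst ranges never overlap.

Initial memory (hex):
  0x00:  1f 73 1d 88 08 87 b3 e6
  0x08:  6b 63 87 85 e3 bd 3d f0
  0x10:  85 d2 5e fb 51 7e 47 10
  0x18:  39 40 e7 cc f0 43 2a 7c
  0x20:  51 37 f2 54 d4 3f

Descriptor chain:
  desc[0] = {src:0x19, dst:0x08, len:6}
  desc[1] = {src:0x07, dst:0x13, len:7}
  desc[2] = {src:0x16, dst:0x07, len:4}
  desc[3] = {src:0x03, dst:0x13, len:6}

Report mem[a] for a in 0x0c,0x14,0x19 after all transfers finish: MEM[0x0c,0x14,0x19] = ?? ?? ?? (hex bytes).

MEM[0x0c,0x14,0x19] = 43 08 2a

  after D0: wrote 6B at 0x08 = 40e7ccf0432a
  after D1: wrote 7B at 0x13 = e640e7ccf0432a
  after D2: wrote 4B at 0x07 = ccf0432a
  after D3: wrote 6B at 0x13 = 880887b3ccf0
query mem[0x0c]=0x43, mem[0x14]=0x08, mem[0x19]=0x2a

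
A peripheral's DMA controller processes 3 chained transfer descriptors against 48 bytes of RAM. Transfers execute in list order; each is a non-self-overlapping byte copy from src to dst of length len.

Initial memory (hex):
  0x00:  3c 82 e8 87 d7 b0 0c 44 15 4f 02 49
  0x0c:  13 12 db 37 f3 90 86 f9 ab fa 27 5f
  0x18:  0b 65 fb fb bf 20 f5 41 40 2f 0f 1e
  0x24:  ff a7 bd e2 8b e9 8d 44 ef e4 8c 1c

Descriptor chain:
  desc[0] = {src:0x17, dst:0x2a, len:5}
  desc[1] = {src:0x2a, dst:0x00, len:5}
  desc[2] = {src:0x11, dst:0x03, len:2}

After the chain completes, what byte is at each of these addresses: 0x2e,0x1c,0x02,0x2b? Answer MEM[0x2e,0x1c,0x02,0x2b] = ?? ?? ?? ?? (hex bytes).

MEM[0x2e,0x1c,0x02,0x2b] = fb bf 65 0b

D0: mem[0x2a..0x2e] <- [5f 0b 65 fb fb]
D1: mem[0x00..0x04] <- [5f 0b 65 fb fb]
D2: mem[0x03..0x04] <- [90 86]
query mem[0x2e]=0xfb, mem[0x1c]=0xbf, mem[0x02]=0x65, mem[0x2b]=0x0b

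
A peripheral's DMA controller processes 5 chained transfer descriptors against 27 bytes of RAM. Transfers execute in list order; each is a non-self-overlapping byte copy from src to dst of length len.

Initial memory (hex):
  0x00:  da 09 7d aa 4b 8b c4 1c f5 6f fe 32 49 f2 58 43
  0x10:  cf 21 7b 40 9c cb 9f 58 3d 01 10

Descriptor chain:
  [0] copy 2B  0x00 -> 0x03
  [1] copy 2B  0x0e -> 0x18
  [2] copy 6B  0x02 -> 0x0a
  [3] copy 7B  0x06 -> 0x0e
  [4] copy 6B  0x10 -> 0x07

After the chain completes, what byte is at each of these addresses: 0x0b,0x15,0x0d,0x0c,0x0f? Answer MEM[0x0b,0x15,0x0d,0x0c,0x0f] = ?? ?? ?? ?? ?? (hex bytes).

  after D0: wrote 2B at 0x03 = da09
  after D1: wrote 2B at 0x18 = 5843
  after D2: wrote 6B at 0x0a = 7dda098bc41c
  after D3: wrote 7B at 0x0e = c41cf56f7dda09
  after D4: wrote 6B at 0x07 = f56f7dda09cb
query mem[0x0b]=0x09, mem[0x15]=0xcb, mem[0x0d]=0x8b, mem[0x0c]=0xcb, mem[0x0f]=0x1c

MEM[0x0b,0x15,0x0d,0x0c,0x0f] = 09 cb 8b cb 1c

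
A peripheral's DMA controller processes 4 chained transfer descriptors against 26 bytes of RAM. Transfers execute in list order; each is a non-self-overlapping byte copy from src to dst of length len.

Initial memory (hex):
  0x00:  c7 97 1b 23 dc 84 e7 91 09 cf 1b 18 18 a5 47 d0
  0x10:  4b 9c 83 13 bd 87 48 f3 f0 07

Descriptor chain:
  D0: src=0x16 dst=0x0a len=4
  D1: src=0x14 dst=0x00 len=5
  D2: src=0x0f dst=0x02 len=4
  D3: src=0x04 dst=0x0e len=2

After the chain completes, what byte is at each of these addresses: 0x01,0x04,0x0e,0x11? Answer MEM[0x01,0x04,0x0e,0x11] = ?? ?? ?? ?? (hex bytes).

MEM[0x01,0x04,0x0e,0x11] = 87 9c 9c 9c

[0] 0x16->0x0a len=4 : 48 f3 f0 07
[1] 0x14->0x00 len=5 : bd 87 48 f3 f0
[2] 0x0f->0x02 len=4 : d0 4b 9c 83
[3] 0x04->0x0e len=2 : 9c 83
query mem[0x01]=0x87, mem[0x04]=0x9c, mem[0x0e]=0x9c, mem[0x11]=0x9c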